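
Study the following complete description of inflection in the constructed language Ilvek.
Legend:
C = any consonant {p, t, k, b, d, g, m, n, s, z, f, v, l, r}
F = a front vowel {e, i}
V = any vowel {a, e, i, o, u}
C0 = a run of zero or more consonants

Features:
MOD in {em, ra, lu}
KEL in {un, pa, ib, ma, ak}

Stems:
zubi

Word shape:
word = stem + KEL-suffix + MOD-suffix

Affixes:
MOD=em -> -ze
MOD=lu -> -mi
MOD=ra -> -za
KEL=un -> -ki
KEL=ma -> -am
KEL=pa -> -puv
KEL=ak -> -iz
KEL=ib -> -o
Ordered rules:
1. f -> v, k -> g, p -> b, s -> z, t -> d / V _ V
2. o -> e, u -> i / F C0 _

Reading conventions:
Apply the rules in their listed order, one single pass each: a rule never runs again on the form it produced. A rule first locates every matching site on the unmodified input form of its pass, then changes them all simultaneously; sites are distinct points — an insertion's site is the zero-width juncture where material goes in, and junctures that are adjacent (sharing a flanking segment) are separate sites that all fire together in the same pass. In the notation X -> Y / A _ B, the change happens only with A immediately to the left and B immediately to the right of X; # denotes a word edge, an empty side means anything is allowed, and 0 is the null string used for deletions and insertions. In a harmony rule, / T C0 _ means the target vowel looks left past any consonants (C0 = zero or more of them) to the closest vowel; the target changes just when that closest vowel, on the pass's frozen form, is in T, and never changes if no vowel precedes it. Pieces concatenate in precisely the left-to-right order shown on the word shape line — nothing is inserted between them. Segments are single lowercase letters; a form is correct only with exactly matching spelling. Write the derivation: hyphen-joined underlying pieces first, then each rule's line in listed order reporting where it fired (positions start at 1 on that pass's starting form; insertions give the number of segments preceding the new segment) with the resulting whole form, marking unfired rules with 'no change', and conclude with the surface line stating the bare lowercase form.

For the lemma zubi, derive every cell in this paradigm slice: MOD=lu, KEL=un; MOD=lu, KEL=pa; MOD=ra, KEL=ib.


cell MOD=lu, KEL=un:
underlying: zubi-ki-mi
1. f -> v, k -> g, p -> b, s -> z, t -> d / V _ V: fires at position(s) 5: zubigimi
2. o -> e, u -> i / F C0 _: no change
surface: zubigimi

cell MOD=lu, KEL=pa:
underlying: zubi-puv-mi
1. f -> v, k -> g, p -> b, s -> z, t -> d / V _ V: fires at position(s) 5: zubibuvmi
2. o -> e, u -> i / F C0 _: fires at position(s) 6: zubibivmi
surface: zubibivmi

cell MOD=ra, KEL=ib:
underlying: zubi-o-za
1. f -> v, k -> g, p -> b, s -> z, t -> d / V _ V: no change
2. o -> e, u -> i / F C0 _: fires at position(s) 5: zubieza
surface: zubieza


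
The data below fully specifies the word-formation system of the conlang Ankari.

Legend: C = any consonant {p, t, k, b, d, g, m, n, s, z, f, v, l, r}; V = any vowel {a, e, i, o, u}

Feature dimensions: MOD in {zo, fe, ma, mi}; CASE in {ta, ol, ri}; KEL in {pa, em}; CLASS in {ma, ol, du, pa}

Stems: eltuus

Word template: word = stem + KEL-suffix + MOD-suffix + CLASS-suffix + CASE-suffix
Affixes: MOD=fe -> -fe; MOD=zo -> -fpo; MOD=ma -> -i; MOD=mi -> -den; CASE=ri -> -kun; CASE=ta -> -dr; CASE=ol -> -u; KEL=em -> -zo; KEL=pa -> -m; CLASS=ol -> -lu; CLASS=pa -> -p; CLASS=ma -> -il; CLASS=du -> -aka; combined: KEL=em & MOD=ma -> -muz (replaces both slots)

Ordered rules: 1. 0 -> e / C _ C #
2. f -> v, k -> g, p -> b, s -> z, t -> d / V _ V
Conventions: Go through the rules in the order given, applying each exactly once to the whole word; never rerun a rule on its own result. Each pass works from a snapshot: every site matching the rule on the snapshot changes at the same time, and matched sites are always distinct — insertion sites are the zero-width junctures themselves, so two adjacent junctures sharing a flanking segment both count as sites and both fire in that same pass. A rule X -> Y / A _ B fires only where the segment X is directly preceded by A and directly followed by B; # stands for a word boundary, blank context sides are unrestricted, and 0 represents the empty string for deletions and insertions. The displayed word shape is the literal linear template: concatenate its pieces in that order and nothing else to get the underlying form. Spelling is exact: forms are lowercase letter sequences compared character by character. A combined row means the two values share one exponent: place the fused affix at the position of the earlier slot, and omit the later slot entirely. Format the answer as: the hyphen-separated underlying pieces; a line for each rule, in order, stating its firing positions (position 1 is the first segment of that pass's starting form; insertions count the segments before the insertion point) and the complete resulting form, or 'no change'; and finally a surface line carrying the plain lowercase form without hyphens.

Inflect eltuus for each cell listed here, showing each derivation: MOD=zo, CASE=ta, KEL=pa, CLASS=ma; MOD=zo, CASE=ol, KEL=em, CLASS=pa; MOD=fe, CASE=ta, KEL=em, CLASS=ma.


cell MOD=zo, CASE=ta, KEL=pa, CLASS=ma:
underlying: eltuus-m-fpo-il-dr
1. 0 -> e / C _ C #: inserts after position(s) 13: eltuusmfpoilder
2. f -> v, k -> g, p -> b, s -> z, t -> d / V _ V: no change
surface: eltuusmfpoilder

cell MOD=zo, CASE=ol, KEL=em, CLASS=pa:
underlying: eltuus-zo-fpo-p-u
1. 0 -> e / C _ C #: no change
2. f -> v, k -> g, p -> b, s -> z, t -> d / V _ V: fires at position(s) 12: eltuuszofpobu
surface: eltuuszofpobu

cell MOD=fe, CASE=ta, KEL=em, CLASS=ma:
underlying: eltuus-zo-fe-il-dr
1. 0 -> e / C _ C #: inserts after position(s) 13: eltuuszofeilder
2. f -> v, k -> g, p -> b, s -> z, t -> d / V _ V: fires at position(s) 9: eltuuszoveilder
surface: eltuuszoveilder


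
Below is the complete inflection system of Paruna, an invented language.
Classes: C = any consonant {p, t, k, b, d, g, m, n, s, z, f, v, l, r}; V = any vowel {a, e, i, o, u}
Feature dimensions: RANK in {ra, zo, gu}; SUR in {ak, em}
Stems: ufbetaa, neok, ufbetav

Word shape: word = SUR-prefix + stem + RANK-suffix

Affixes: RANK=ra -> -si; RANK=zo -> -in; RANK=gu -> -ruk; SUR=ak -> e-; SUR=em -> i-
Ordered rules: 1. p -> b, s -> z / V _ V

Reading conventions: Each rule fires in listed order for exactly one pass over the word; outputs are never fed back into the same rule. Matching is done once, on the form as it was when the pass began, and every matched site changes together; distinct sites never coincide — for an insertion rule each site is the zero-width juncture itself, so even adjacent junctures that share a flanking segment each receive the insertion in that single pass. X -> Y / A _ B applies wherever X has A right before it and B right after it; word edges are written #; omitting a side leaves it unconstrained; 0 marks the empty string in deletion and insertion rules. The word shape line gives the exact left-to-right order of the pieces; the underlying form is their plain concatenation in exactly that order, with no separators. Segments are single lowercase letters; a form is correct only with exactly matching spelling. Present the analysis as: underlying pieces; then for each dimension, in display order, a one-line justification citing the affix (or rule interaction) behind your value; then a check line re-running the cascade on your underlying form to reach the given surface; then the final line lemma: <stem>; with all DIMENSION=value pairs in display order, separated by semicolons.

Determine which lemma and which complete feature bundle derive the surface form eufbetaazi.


underlying: e-ufbetaa-si
RANK=ra - signalled by the affix -si
SUR=ak - signalled by the affix e-
check: eufbetaasi -> eufbetaazi
lemma: ufbetaa; RANK=ra; SUR=ak


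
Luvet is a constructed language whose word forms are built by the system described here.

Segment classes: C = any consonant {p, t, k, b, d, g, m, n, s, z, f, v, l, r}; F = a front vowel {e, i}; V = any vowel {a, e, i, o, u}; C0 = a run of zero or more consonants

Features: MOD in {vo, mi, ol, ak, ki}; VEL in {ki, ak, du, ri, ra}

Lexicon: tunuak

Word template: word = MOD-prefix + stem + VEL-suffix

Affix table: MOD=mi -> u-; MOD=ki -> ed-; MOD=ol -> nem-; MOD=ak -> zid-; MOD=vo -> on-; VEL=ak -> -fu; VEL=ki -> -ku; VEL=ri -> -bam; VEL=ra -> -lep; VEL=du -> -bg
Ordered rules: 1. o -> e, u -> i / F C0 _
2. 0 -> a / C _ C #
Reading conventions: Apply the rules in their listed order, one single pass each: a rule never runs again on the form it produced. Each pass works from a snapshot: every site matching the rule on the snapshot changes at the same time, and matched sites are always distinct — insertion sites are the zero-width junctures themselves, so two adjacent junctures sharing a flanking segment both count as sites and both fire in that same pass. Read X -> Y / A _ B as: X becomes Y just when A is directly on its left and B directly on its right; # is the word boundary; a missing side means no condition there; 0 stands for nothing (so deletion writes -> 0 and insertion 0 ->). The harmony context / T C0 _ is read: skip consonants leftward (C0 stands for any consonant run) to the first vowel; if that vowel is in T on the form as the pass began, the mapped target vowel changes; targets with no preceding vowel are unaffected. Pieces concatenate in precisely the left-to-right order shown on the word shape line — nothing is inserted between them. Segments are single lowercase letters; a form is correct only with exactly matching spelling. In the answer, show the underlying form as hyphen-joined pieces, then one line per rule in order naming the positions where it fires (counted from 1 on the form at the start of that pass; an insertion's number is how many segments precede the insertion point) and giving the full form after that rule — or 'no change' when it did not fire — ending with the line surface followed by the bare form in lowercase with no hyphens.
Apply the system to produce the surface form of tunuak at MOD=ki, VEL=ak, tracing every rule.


underlying: ed-tunuak-fu
1. o -> e, u -> i / F C0 _: fires at position(s) 4: edtinuakfu
2. 0 -> a / C _ C #: no change
surface: edtinuakfu


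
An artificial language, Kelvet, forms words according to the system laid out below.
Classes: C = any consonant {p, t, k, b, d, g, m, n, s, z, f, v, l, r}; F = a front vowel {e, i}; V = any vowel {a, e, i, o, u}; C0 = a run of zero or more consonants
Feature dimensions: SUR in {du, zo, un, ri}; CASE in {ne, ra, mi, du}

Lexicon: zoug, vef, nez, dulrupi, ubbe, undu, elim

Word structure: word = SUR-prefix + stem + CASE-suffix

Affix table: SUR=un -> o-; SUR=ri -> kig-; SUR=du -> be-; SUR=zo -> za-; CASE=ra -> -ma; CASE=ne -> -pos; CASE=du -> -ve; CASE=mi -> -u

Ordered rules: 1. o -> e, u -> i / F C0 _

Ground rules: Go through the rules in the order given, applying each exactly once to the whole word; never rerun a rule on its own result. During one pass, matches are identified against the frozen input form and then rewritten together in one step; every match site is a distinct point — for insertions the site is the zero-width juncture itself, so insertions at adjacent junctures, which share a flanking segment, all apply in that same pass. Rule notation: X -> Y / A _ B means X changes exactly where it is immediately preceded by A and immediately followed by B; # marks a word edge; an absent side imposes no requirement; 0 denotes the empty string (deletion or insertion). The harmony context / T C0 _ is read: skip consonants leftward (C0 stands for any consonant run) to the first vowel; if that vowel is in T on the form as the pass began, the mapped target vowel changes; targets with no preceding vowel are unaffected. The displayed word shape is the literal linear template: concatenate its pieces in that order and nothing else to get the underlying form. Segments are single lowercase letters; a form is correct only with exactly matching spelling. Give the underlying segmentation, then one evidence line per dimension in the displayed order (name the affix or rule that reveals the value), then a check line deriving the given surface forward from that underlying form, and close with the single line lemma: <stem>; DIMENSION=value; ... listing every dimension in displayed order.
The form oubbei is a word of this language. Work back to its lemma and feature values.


underlying: o-ubbe-u
SUR=un - signalled by the affix o-
CASE=mi - signalled by the affix -u
check: oubbeu -> oubbei
lemma: ubbe; SUR=un; CASE=mi


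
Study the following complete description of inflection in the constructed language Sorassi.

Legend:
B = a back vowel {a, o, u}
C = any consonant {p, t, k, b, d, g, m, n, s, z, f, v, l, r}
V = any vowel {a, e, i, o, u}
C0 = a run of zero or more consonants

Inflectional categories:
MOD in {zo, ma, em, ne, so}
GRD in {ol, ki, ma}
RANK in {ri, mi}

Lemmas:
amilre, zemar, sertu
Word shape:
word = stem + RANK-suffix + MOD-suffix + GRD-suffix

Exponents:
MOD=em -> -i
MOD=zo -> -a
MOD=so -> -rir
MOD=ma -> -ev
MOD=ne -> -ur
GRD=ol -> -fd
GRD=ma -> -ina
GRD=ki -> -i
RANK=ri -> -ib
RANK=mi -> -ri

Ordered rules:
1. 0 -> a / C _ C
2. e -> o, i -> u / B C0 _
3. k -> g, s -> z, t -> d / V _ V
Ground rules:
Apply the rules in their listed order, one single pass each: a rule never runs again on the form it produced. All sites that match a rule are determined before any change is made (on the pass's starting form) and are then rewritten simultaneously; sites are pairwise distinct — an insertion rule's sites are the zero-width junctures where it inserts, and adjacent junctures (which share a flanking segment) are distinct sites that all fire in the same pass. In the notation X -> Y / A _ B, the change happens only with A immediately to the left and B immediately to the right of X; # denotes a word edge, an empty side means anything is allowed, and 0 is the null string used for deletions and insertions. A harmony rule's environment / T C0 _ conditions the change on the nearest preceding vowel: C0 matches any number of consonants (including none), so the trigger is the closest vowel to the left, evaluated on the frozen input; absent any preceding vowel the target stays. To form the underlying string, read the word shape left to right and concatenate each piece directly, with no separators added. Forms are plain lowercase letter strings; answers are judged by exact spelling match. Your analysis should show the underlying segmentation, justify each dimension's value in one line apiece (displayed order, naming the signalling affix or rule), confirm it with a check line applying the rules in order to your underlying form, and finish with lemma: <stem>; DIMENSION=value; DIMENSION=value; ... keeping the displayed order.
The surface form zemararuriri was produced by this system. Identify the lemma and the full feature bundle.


underlying: zemar-ri-rir-i
MOD=so - signalled by the affix -rir
GRD=ki - signalled by the affix -i
RANK=mi - signalled by the affix -ri
check: zemarririri -> zemaraririri -> zemararuriri -> zemararuriri
lemma: zemar; MOD=so; GRD=ki; RANK=mi


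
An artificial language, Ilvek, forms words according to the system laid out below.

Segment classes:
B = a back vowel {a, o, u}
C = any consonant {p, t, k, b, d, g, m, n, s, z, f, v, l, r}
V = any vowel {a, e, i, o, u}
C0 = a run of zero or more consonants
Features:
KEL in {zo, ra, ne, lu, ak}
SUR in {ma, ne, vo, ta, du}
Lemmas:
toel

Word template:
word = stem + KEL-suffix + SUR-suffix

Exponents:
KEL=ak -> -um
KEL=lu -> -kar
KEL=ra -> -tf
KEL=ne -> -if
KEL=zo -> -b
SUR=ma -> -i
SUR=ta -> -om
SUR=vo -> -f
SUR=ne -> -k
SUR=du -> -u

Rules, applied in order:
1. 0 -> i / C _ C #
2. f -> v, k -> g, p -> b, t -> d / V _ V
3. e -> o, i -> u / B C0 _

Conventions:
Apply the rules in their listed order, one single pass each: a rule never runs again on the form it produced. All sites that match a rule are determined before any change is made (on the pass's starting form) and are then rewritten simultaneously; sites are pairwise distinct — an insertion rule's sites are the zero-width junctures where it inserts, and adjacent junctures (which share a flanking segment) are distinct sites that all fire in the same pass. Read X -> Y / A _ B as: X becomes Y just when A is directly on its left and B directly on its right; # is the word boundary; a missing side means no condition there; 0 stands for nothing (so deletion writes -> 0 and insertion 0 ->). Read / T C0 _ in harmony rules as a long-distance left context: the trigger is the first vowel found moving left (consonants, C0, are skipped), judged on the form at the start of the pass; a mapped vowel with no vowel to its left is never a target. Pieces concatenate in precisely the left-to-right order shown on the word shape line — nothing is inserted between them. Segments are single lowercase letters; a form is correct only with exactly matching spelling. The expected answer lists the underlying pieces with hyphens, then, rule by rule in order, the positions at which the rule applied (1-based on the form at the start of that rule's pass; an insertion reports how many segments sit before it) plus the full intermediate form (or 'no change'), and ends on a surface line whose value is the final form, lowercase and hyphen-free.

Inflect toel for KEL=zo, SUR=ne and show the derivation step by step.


underlying: toel-b-k
1. 0 -> i / C _ C #: inserts after position(s) 5: toelbik
2. f -> v, k -> g, p -> b, t -> d / V _ V: no change
3. e -> o, i -> u / B C0 _: fires at position(s) 3: toolbik
surface: toolbik


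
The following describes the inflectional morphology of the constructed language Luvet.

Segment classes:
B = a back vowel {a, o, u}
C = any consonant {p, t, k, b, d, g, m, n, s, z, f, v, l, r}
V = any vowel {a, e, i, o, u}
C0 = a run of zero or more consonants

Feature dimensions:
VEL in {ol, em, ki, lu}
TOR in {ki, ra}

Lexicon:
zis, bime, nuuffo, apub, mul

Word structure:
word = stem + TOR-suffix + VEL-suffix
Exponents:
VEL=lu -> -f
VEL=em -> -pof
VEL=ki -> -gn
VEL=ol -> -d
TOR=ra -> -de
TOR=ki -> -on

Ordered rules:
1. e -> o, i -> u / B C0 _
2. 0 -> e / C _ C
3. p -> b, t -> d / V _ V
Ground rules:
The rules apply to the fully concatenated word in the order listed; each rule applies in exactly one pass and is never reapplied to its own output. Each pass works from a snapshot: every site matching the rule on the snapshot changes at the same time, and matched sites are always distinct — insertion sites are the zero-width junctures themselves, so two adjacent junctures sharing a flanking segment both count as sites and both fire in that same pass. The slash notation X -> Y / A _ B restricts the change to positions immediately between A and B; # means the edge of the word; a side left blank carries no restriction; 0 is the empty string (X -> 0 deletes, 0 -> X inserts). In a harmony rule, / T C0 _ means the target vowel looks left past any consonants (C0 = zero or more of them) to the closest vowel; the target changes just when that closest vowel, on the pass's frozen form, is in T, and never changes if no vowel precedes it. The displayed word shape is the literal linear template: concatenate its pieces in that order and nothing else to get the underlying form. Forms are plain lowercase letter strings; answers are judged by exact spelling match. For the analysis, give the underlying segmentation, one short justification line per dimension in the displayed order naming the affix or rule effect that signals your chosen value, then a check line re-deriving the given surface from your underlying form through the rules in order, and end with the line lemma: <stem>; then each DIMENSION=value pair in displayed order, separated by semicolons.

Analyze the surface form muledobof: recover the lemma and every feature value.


underlying: mul-de-pof
VEL=em - signalled by the affix -pof
TOR=ra - signalled by the affix -de
check: muldepof -> muldopof -> muledopof -> muledobof
lemma: mul; VEL=em; TOR=ra


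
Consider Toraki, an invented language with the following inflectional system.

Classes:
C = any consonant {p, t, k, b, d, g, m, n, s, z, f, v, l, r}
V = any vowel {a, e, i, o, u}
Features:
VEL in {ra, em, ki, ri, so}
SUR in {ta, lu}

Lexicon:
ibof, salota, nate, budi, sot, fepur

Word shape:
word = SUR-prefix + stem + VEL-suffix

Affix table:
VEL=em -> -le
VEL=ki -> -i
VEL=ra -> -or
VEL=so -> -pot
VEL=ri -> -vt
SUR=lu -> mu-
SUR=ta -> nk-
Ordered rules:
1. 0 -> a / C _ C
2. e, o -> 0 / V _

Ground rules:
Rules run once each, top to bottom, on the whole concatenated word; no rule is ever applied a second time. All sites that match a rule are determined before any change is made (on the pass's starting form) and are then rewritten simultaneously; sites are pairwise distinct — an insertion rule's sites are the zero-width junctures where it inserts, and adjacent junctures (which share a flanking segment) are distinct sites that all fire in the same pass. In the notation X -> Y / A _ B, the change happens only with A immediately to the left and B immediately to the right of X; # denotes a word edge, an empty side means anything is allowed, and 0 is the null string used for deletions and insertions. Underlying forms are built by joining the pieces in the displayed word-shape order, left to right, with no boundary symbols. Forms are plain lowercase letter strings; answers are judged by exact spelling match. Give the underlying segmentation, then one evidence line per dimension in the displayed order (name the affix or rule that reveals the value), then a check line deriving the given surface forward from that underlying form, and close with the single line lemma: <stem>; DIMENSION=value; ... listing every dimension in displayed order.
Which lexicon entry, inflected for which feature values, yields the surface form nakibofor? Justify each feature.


underlying: nk-ibof-or
VEL=ra - signalled by the affix -or
SUR=ta - signalled by the affix nk-
check: nkibofor -> nakibofor -> nakibofor
lemma: ibof; VEL=ra; SUR=ta


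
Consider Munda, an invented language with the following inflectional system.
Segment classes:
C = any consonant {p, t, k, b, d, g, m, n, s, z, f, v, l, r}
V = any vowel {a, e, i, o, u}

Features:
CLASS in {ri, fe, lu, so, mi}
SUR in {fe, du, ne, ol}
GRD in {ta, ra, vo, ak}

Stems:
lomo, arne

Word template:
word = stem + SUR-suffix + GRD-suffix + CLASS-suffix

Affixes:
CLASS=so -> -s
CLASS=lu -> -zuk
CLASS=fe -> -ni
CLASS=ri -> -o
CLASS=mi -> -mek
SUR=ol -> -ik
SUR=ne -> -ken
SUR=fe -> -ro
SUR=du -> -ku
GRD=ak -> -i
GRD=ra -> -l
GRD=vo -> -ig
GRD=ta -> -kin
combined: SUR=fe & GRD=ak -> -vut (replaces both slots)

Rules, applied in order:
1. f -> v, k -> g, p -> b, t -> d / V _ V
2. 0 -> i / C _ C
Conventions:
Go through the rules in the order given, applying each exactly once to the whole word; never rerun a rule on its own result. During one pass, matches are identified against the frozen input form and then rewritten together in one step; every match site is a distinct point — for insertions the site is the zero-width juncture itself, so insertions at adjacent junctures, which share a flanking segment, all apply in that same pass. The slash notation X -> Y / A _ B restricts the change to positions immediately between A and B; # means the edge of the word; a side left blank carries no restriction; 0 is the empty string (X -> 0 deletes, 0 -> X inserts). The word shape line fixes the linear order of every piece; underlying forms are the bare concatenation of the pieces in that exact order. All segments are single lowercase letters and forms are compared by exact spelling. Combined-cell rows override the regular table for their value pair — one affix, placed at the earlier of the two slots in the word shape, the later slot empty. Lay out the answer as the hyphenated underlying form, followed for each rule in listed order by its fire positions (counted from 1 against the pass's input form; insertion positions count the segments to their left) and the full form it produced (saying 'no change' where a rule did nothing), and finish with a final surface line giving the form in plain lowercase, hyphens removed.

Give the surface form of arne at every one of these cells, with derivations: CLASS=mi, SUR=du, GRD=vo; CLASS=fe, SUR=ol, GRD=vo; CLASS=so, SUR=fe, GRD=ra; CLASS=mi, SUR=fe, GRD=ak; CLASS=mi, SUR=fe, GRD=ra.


cell CLASS=mi, SUR=du, GRD=vo:
underlying: arne-ku-ig-mek
1. f -> v, k -> g, p -> b, t -> d / V _ V: fires at position(s) 5: arneguigmek
2. 0 -> i / C _ C: inserts after position(s) 2, 8: arineguigimek
surface: arineguigimek

cell CLASS=fe, SUR=ol, GRD=vo:
underlying: arne-ik-ig-ni
1. f -> v, k -> g, p -> b, t -> d / V _ V: fires at position(s) 6: arneigigni
2. 0 -> i / C _ C: inserts after position(s) 2, 8: arineigigini
surface: arineigigini

cell CLASS=so, SUR=fe, GRD=ra:
underlying: arne-ro-l-s
1. f -> v, k -> g, p -> b, t -> d / V _ V: no change
2. 0 -> i / C _ C: inserts after position(s) 2, 7: arinerolis
surface: arinerolis

cell CLASS=mi, SUR=fe, GRD=ak:
underlying: arne-vut-mek
1. f -> v, k -> g, p -> b, t -> d / V _ V: no change
2. 0 -> i / C _ C: inserts after position(s) 2, 7: arinevutimek
surface: arinevutimek

cell CLASS=mi, SUR=fe, GRD=ra:
underlying: arne-ro-l-mek
1. f -> v, k -> g, p -> b, t -> d / V _ V: no change
2. 0 -> i / C _ C: inserts after position(s) 2, 7: arinerolimek
surface: arinerolimek


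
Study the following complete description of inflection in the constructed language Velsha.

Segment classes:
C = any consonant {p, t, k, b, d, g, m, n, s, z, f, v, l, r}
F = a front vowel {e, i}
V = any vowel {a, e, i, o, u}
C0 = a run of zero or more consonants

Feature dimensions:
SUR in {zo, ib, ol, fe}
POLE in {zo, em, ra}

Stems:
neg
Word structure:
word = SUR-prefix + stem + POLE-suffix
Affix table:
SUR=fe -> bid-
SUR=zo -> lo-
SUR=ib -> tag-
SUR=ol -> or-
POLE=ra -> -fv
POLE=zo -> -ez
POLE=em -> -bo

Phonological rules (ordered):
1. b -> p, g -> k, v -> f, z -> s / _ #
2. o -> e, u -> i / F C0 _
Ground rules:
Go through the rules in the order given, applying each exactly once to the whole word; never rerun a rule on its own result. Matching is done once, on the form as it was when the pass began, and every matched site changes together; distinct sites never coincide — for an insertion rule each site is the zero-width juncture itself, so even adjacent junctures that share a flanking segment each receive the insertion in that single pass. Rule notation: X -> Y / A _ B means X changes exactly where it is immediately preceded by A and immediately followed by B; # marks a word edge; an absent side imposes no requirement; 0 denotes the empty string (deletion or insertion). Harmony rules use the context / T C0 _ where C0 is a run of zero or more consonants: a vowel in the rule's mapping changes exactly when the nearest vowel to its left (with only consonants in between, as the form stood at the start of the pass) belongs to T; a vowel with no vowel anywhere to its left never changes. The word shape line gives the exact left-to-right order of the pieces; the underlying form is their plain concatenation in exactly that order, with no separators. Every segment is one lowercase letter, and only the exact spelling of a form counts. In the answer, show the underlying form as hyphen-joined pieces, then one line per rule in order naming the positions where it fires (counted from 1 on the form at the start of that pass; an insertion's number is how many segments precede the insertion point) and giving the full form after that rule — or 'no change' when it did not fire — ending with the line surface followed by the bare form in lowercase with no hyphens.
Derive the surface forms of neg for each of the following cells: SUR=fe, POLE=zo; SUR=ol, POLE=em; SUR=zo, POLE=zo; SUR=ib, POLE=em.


cell SUR=fe, POLE=zo:
underlying: bid-neg-ez
1. b -> p, g -> k, v -> f, z -> s / _ #: fires at position(s) 8: bidneges
2. o -> e, u -> i / F C0 _: no change
surface: bidneges

cell SUR=ol, POLE=em:
underlying: or-neg-bo
1. b -> p, g -> k, v -> f, z -> s / _ #: no change
2. o -> e, u -> i / F C0 _: fires at position(s) 7: ornegbe
surface: ornegbe

cell SUR=zo, POLE=zo:
underlying: lo-neg-ez
1. b -> p, g -> k, v -> f, z -> s / _ #: fires at position(s) 7: loneges
2. o -> e, u -> i / F C0 _: no change
surface: loneges

cell SUR=ib, POLE=em:
underlying: tag-neg-bo
1. b -> p, g -> k, v -> f, z -> s / _ #: no change
2. o -> e, u -> i / F C0 _: fires at position(s) 8: tagnegbe
surface: tagnegbe


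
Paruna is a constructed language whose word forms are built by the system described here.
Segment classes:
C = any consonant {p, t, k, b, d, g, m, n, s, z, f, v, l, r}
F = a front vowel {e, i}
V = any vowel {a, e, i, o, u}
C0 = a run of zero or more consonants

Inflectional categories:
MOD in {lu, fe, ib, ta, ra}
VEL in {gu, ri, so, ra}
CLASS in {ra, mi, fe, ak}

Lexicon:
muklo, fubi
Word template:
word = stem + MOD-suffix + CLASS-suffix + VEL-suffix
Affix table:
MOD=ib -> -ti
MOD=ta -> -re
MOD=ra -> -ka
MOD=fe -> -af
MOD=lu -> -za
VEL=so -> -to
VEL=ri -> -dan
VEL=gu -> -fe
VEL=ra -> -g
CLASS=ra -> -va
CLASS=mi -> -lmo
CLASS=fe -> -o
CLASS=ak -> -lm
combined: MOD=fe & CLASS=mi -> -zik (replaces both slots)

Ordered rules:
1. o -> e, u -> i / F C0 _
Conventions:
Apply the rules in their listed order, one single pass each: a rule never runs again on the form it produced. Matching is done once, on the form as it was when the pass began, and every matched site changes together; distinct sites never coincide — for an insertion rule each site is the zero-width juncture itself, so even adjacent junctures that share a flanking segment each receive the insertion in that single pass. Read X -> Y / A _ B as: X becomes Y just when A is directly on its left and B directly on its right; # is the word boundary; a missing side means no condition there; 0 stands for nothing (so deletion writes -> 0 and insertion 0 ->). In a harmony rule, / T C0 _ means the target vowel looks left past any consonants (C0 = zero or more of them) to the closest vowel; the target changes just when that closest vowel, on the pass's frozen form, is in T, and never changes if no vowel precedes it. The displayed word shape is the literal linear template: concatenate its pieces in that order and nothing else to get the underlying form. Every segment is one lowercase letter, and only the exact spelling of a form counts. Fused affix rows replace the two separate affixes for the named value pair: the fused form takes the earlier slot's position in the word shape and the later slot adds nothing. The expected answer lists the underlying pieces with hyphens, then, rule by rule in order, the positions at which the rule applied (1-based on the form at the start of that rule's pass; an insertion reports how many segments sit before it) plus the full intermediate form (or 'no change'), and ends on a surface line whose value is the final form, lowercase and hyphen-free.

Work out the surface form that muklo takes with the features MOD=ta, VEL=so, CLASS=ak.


underlying: muklo-re-lm-to
1. o -> e, u -> i / F C0 _: fires at position(s) 11: muklorelmte
surface: muklorelmte


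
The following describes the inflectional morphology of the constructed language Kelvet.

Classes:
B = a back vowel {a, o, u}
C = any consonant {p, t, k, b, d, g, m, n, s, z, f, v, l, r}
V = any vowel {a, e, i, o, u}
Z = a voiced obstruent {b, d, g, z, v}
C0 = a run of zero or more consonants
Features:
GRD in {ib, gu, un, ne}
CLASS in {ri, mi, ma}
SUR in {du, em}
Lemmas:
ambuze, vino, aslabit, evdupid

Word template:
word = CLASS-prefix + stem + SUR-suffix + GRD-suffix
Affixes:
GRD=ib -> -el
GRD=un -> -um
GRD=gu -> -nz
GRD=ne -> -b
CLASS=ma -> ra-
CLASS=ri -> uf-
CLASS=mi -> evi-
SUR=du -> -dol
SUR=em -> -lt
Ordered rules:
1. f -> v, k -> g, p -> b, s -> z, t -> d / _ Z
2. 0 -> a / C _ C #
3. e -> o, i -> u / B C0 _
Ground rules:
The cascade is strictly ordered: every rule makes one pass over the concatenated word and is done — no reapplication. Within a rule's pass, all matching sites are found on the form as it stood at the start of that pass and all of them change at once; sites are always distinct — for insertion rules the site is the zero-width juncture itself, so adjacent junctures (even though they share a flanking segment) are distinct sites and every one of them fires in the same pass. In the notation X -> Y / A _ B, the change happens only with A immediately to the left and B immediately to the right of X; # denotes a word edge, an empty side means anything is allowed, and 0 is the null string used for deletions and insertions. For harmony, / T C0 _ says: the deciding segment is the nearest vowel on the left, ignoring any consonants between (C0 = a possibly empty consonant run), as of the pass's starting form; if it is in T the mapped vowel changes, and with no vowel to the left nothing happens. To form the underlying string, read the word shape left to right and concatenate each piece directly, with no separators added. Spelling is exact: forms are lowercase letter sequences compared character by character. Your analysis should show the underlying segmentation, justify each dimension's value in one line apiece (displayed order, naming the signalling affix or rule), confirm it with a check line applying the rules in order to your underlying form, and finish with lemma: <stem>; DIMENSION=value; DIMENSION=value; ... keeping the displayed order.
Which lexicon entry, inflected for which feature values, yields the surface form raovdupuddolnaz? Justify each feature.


underlying: ra-evdupid-dol-nz
GRD=gu - signalled by the affix -nz
CLASS=ma - signalled by the affix ra-
SUR=du - signalled by the affix -dol
check: raevdupiddolnz -> raevdupiddolnz -> raevdupiddolnaz -> raovdupuddolnaz
lemma: evdupid; GRD=gu; CLASS=ma; SUR=du


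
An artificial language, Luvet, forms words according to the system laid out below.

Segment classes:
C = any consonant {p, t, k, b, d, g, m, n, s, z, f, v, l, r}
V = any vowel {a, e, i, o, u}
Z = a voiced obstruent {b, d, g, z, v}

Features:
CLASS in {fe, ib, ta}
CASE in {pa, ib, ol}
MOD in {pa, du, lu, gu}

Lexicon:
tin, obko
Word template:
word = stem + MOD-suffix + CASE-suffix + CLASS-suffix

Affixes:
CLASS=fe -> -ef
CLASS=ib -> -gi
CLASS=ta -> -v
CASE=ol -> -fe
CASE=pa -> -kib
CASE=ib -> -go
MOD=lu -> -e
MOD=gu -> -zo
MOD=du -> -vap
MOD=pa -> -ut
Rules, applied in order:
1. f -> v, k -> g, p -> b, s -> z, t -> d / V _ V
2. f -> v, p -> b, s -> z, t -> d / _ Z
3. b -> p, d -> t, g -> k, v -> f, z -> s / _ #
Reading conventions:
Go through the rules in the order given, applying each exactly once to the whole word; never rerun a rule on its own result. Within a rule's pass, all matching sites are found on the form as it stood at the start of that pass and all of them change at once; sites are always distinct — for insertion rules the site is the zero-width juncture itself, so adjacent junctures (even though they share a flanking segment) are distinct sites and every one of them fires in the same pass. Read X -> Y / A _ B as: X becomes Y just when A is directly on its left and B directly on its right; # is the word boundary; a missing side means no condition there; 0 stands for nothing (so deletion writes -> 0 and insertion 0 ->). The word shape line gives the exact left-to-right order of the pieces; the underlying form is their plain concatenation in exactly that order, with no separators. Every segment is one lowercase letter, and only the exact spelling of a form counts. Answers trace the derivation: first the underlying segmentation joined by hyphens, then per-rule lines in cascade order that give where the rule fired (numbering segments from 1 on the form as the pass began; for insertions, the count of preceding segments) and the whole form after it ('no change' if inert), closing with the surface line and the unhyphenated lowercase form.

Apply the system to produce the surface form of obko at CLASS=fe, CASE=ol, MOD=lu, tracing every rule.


underlying: obko-e-fe-ef
1. f -> v, k -> g, p -> b, s -> z, t -> d / V _ V: fires at position(s) 6: obkoeveef
2. f -> v, p -> b, s -> z, t -> d / _ Z: no change
3. b -> p, d -> t, g -> k, v -> f, z -> s / _ #: no change
surface: obkoeveef


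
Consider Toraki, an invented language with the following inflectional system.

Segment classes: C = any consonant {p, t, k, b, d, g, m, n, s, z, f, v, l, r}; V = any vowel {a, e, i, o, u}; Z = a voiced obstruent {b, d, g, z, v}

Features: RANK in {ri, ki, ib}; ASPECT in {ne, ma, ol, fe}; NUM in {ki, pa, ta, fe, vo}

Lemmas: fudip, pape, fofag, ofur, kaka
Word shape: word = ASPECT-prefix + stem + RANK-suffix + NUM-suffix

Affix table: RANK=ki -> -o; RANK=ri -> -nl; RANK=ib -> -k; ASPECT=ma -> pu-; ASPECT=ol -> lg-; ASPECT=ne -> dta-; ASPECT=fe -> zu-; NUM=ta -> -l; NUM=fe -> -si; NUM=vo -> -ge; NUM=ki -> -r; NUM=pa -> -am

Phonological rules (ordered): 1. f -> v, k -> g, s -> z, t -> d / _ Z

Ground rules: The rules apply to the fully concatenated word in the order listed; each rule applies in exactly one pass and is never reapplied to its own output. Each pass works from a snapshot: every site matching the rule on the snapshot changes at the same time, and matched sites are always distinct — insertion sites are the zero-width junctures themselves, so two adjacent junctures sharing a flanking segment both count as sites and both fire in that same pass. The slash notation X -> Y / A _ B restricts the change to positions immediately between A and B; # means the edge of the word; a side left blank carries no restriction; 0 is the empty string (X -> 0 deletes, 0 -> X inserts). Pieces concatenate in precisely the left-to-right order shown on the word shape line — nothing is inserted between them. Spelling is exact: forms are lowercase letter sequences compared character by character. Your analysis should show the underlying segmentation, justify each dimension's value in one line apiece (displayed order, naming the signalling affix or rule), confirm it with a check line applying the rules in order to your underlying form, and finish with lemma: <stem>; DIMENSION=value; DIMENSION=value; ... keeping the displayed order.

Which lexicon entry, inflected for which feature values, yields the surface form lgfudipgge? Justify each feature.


underlying: lg-fudip-k-ge
RANK=ib - signalled by the affix -k
ASPECT=ol - signalled by the affix lg-
NUM=vo - signalled by the affix -ge
check: lgfudipkge -> lgfudipgge
lemma: fudip; RANK=ib; ASPECT=ol; NUM=vo


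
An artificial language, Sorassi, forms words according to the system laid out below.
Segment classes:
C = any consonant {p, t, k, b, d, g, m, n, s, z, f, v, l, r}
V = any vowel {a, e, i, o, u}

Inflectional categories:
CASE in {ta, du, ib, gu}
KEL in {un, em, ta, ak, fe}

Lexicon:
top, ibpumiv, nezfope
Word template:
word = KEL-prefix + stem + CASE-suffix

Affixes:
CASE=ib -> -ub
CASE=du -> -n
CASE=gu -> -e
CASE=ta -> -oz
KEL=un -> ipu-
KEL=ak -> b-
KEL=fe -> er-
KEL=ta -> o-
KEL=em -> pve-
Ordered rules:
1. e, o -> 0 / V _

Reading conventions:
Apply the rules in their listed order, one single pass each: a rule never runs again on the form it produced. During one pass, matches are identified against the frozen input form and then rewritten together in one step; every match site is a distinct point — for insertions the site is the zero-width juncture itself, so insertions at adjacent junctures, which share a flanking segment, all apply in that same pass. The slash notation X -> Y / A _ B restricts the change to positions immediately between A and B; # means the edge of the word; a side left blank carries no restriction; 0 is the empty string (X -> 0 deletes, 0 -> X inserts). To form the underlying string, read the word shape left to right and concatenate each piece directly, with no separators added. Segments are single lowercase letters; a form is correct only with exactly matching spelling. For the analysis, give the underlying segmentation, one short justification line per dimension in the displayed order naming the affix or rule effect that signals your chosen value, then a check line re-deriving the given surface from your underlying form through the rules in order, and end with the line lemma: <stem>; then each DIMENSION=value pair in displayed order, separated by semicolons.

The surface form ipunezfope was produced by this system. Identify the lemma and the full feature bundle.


underlying: ipu-nezfope-e
CASE=gu - signalled by the affix -e
KEL=un - signalled by the affix ipu-
check: ipunezfopee -> ipunezfope
lemma: nezfope; CASE=gu; KEL=un
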